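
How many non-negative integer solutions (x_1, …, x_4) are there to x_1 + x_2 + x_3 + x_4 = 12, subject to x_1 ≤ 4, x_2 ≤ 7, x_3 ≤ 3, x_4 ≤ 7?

122

Ignoring the caps, the number of non-negative solutions to x_1+…+x_4 = 12 is C(15,3) = 455.
Subtract solutions that violate a single cap (substitute x_i' = x_i − (cap_i+1)): x_1 ≥ 5 gives C(10,3) = 120; x_2 ≥ 8 gives C(7,3) = 35; x_3 ≥ 4 gives C(11,3) = 165; x_4 ≥ 8 gives C(7,3) = 35. Together 355.
Add back pairs where two caps are both exceeded: 0 + 20 + 0 + 1 + 0 + 1 = 22.
By inclusion–exclusion the count is 455 − 355 + 22 = 122.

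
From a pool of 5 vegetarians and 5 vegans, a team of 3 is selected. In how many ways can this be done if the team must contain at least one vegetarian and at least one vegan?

100

Unrestricted: C(10,3) = 120 ways to pick any 3 of the 10.
Selections missing a whole group: no vegetarians → C(5,3) = 10; no vegans → C(5,3) = 10.
Both groups omitted at once is impossible, so 120 − 20 = 100.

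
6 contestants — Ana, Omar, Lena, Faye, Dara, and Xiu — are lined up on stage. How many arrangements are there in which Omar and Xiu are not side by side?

There are 6! = 720 arrangements in all. If Omar and Xiu are adjacent, merging them into one block gives 2·(5)! = 240 arrangements.
So 720 − 240 = 480 arrangements keep them apart.

480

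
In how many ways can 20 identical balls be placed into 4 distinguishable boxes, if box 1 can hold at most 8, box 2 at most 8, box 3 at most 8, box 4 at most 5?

Without the upper bounds there are C(23,3) = 1771 ways to split 20 among 4 boxes.
Subtract solutions that violate a single cap (substitute x_i' = x_i − (cap_i+1)): x_1 ≥ 9 gives C(14,3) = 364; x_2 ≥ 9 gives C(14,3) = 364; x_3 ≥ 9 gives C(14,3) = 364; x_4 ≥ 6 gives C(17,3) = 680. Together 1772.
Add back pairs where two caps are both exceeded: 10 + 10 + 56 + 10 + 56 + 56 = 198.
By inclusion–exclusion the count is 1771 − 1772 + 198 = 197.

197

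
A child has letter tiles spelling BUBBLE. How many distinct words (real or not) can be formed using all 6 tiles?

Letter multiplicities in BUBBLE: B×3, E×1, L×1, U×1.
Dividing 6! = 720 by 3! = 6 for the repeated letters gives 120.

120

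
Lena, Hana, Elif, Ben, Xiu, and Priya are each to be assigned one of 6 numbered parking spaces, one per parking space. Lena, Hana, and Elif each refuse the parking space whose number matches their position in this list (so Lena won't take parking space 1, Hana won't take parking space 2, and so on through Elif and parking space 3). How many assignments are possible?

Let Aᵢ (for i ∈ {1, 2, 3}) be the placements that put person i in their forbidden parking space. Any j of these fix j positions, leaving (6−j)! ways to fill the rest, and there are C(3,j) ways to pick which j.
By inclusion–exclusion, the number of valid placements is Σ_{j=0}^{3} (−1)^j C(3,j)·(6−j)!.
Computing: 720 − 360 + 72 − 6 = 426.

426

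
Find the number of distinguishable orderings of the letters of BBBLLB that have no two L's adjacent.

There are 6!/(4!·2!) = 15 arrangements of BBBLLB in total.
Arrangements with the L's together: treat LL as one letter, giving (5)!/(4!) = 5.
Hence 15 − 5 = 10.

10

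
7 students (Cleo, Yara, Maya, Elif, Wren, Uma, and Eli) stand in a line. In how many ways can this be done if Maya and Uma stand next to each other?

1440

Treat {Maya, Uma} as a single unit. There are 6 units to order, and the pair itself can be ordered 2 ways.
So the count is 2·(6)! = 1440.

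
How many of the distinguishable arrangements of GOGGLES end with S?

120

Fix S in the last position and arrange the remaining 6 letters.
Those 6 letters have G appearing 3 times, giving (6)!/(3!) = 120.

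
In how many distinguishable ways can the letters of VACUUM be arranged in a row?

The 6 letters of VACUUM have repeats: U appearing twice.
Dividing 6! = 720 by 2! = 2 for the repeated letters gives 360.

360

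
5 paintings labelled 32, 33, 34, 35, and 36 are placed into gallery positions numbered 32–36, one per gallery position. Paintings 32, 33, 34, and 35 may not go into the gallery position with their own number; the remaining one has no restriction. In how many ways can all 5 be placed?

Let Aᵢ (for 32 ≤ i ≤ 35) be the placements that put painting i in its forbidden gallery position. Any j of these fix j positions, leaving (5−j)! ways to fill the rest, and there are C(4,j) ways to pick which j.
By inclusion–exclusion, the number of valid placements is Σ_{j=0}^{4} (−1)^j C(4,j)·(5−j)!.
Computing: 120 − 96 + 36 − 8 + 1 = 53.

53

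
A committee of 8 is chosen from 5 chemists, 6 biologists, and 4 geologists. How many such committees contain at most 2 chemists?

2745

Split by how many chemists are chosen (0 through 2).
Sum: C(5,0)·C(10,8) + C(5,1)·C(10,7) + C(5,2)·C(10,6) = 45 + 600 + 2100 = 2745.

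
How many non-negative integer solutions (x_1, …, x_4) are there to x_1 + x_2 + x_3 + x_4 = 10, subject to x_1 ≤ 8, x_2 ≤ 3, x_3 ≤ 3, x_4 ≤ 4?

Without the upper bounds there are C(13,3) = 286 ways to split 10 among 4 variables.
Subtract solutions that violate a single cap (substitute x_i' = x_i − (cap_i+1)): x_1 ≥ 9 gives C(4,3) = 4; x_2 ≥ 4 gives C(9,3) = 84; x_3 ≥ 4 gives C(9,3) = 84; x_4 ≥ 5 gives C(8,3) = 56. Together 228.
Add back pairs where two caps are both exceeded: 0 + 0 + 0 + 10 + 4 + 4 = 18.
By inclusion–exclusion the count is 286 − 228 + 18 = 76.

76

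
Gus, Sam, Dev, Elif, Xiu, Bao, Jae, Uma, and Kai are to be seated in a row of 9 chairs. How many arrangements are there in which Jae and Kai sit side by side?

Place the 7 others and the Jae-Kai pair as 8 objects in a line; the pair has 2 internal arrangements.
So the count is 2·(8)! = 80640.

80640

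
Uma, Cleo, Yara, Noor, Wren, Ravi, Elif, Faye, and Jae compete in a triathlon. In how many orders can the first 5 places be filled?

15120

This is an ordered selection of 5 from 9: P(9,5).
That gives 9 × 8 × 7 × 6 × 5 = 15120.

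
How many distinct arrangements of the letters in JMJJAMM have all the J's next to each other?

Treat the 3 copies of J as a single block. The multiset to arrange is then {JJJ, A, M, M, M}, 5 items in all.
That gives (5)!/(3!) = 20 arrangements.

20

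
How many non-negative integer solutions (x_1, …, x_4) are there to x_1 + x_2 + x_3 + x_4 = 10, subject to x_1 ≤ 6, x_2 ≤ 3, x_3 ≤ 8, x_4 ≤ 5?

Ignoring the caps, the number of non-negative solutions to x_1+…+x_4 = 10 is C(13,3) = 286.
Subtract solutions that violate a single cap (substitute x_i' = x_i − (cap_i+1)): x_1 ≥ 7 gives C(6,3) = 20; x_2 ≥ 4 gives C(9,3) = 84; x_3 ≥ 9 gives C(4,3) = 4; x_4 ≥ 6 gives C(7,3) = 35. Together 143.
Add back pairs where two caps are both exceeded: 0 + 0 + 0 + 0 + 1 + 0 = 1.
By inclusion–exclusion the count is 286 − 143 + 1 = 144.

144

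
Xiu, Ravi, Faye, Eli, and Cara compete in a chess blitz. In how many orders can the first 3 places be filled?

There are 5 choices for 1st place, 4 for 2nd, and 3 for 3rd.
That gives 5 × 4 × 3 = 60.

60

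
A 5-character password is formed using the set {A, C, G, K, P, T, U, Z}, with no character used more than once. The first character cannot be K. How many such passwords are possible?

The first character has 8−1 = 7 choices (anything except K).
The remaining 4 characters are filled from the other 7 symbols without repetition: 7 × 6 × 5 × 4 = 840.
Total: 7 × 840 = 5880.

5880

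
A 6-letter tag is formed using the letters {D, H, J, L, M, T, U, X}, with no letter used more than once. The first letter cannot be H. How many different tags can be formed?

17640

The first letter has 8−1 = 7 choices (anything except H).
The remaining 5 letters are filled from the other 7 symbols without repetition: 7 × 6 × 5 × 4 × 3 = 2520.
Total: 7 × 2520 = 17640.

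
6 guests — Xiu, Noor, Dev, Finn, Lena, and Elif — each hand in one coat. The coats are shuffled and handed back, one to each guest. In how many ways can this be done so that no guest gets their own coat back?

265

Let Aᵢ be the assignments in which guest i gets their own coat. We want the size of the complement of A₁∪…∪A_6.
By inclusion–exclusion this is Σ_{j=0}^{6} (−1)^j C(6,j)·(6−j)!.
Computing: 720 − 720 + 360 − 120 + 30 − 6 + 1 = 265.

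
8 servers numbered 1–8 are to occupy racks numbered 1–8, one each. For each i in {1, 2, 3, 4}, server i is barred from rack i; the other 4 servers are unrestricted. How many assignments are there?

24024

Let Aᵢ (for 1 ≤ i ≤ 4) be the placements that put server i in its forbidden rack. Any j of these fix j positions, leaving (8−j)! ways to fill the rest, and there are C(4,j) ways to pick which j.
By inclusion–exclusion, the number of valid placements is Σ_{j=0}^{4} (−1)^j C(4,j)·(8−j)!.
Computing: 40320 − 20160 + 4320 − 480 + 24 = 24024.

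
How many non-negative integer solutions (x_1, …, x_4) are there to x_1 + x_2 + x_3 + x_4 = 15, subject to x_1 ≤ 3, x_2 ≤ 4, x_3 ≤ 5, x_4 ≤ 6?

20

Ignoring the caps, the number of non-negative solutions to x_1+…+x_4 = 15 is C(18,3) = 816.
Subtract solutions that violate a single cap (substitute x_i' = x_i − (cap_i+1)): x_1 ≥ 4 gives C(14,3) = 364; x_2 ≥ 5 gives C(13,3) = 286; x_3 ≥ 6 gives C(12,3) = 220; x_4 ≥ 7 gives C(11,3) = 165. Together 1035.
Add back pairs where two caps are both exceeded: 84 + 56 + 35 + 35 + 20 + 10 = 240.
Subtract triples: 1 + 0 + 0 + 0 = 1.
By inclusion–exclusion the count is 816 − 1035 + 240 − 1 = 20.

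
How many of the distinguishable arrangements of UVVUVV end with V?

With the last slot taken by V, it remains to arrange the other 5 letters (UVUVV).
Those 5 letters have U appearing twice and V appearing 3 times, giving (5)!/(3!·2!) = 10.

10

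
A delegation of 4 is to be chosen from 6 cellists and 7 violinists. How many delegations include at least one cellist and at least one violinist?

665

With no constraint there are C(13,4) = 715 possible selections.
Selections missing a whole group: no cellists → C(7,4) = 35; no violinists → C(6,4) = 15.
Both groups omitted at once is impossible, so 715 − 50 = 665.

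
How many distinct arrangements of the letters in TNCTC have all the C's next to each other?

12

Treat the 2 copies of C as a single block. The multiset to arrange is then {CC, N, T, T}, 4 items in all.
That gives (4)!/(2!) = 12 arrangements.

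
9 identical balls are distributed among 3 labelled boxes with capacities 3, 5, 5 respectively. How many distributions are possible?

Without the upper bounds there are C(11,2) = 55 ways to split 9 among 3 boxes.
Subtract solutions that violate a single cap (substitute x_i' = x_i − (cap_i+1)): x_1 ≥ 4 gives C(7,2) = 21; x_2 ≥ 6 gives C(5,2) = 10; x_3 ≥ 6 gives C(5,2) = 10. Together 41.
No two caps can be exceeded simultaneously, so the pair terms are all 0.
By inclusion–exclusion the count is 55 − 41 + 0 = 14.

14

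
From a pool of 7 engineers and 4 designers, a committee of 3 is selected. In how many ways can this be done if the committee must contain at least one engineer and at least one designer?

126

Unrestricted: C(11,3) = 165 ways to pick any 3 of the 11.
Selections missing a whole group: no engineers → C(4,3) = 4; no designers → C(7,3) = 35.
Both groups omitted at once is impossible, so 165 − 39 = 126.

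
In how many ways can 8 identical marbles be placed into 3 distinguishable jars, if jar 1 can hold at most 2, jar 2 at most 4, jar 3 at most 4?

6

Without the upper bounds there are C(10,2) = 45 ways to split 8 among 3 jars.
Subtract solutions that violate a single cap (substitute x_i' = x_i − (cap_i+1)): x_1 ≥ 3 gives C(7,2) = 21; x_2 ≥ 5 gives C(5,2) = 10; x_3 ≥ 5 gives C(5,2) = 10. Together 41.
Add back pairs where two caps are both exceeded: 1 + 1 + 0 = 2.
By inclusion–exclusion the count is 45 − 41 + 2 = 6.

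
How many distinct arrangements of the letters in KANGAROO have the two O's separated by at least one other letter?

7560

Total arrangements of KANGAROO: 8!/(2!·2!) = 10080.
Arrangements with the O's together: treat OO as one letter, giving (7)!/(2!) = 2520.
Subtracting, 10080 − 2520 = 7560 arrangements keep the O's apart.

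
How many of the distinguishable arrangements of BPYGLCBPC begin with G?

Fix G in the first position and arrange the remaining 8 letters.
Those 8 letters have B appearing twice, C appearing twice, and P appearing twice, giving (8)!/(2!·2!·2!) = 5040.

5040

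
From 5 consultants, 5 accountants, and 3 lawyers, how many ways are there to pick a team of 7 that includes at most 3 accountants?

Split by how many accountants are chosen (0 through 3).
Sum: C(5,0)·C(8,7) + C(5,1)·C(8,6) + C(5,2)·C(8,5) + C(5,3)·C(8,4) = 8 + 140 + 560 + 700 = 1408.

1408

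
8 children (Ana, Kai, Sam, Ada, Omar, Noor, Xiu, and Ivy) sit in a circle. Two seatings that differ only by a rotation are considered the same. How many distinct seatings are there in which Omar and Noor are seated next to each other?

Glue Omar and Noor into a block (2 internal orders). Seating 7 units around a circle gives (6)! arrangements.
So 2 × (6)! = 2 × 720 = 1440.

1440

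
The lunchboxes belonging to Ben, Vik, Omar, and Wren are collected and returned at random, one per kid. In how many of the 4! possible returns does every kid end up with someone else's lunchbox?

This is the derangement count D_4: permutations of 4 items with no fixed point.
By inclusion–exclusion this is Σ_{j=0}^{4} (−1)^j C(4,j)·(4−j)!.
Computing: 24 − 24 + 12 − 4 + 1 = 9.

9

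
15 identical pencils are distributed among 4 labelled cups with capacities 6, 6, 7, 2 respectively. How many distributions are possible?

64

Ignoring the caps, the number of non-negative solutions to x_1+…+x_4 = 15 is C(18,3) = 816.
Subtract solutions that violate a single cap (substitute x_i' = x_i − (cap_i+1)): x_1 ≥ 7 gives C(11,3) = 165; x_2 ≥ 7 gives C(11,3) = 165; x_3 ≥ 8 gives C(10,3) = 120; x_4 ≥ 3 gives C(15,3) = 455. Together 905.
Add back pairs where two caps are both exceeded: 4 + 1 + 56 + 1 + 56 + 35 = 153.
By inclusion–exclusion the count is 816 − 905 + 153 = 64.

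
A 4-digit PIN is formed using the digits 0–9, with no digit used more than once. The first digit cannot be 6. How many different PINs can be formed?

The first digit has 10−1 = 9 choices (anything except 6).
The remaining 3 digits are filled from the other 9 symbols without repetition: 9 × 8 × 7 = 504.
Total: 9 × 504 = 4536.

4536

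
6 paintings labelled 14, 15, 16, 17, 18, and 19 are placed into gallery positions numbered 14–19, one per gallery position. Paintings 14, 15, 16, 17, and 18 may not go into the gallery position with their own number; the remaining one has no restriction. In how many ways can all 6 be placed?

Let Aᵢ (for 14 ≤ i ≤ 18) be the placements that put painting i in its forbidden gallery position. Any j of these fix j positions, leaving (6−j)! ways to fill the rest, and there are C(5,j) ways to pick which j.
By inclusion–exclusion, the number of valid placements is Σ_{j=0}^{5} (−1)^j C(5,j)·(6−j)!.
Computing: 720 − 600 + 240 − 60 + 10 − 1 = 309.

309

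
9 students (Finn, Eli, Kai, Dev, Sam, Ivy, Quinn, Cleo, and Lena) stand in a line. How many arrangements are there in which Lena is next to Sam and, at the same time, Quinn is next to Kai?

20160

Treat {Lena,Sam} as one block (2 orders) and {Quinn,Kai} as another (2 orders).
That leaves 7 units to arrange: 2 × 2 × 7! = 4 × 5040 = 20160.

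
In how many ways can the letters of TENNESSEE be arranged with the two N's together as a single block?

840

Treat the 2 copies of N as a single block. The multiset to arrange is then {NN, E, E, E, E, S, S, T}, 8 items in all.
That gives (8)!/(4!·2!) = 840 arrangements.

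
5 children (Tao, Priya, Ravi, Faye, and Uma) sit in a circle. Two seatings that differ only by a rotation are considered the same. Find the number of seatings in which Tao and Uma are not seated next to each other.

Without the restriction there are (4)! = 24 seatings.
Those with Tao next to Uma: fuse the pair into one unit and seat 4 units around a circle — 2·(3)! = 12.
Subtracting, 24 − 12 = 12.

12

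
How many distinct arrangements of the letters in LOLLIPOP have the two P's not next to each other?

There are 8!/(3!·2!·2!) = 1680 arrangements of LOLLIPOP in total.
If the two P's are adjacent, glue them into one block, leaving 7 items to arrange: (7)!/(3!·2!) = 420 ways.
Subtracting, 1680 − 420 = 1260 arrangements keep the P's apart.

1260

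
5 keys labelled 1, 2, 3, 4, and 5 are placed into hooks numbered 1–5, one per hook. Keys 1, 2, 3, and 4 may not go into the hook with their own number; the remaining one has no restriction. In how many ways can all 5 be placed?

Let Aᵢ (for 1 ≤ i ≤ 4) be the placements that put key i in its forbidden hook. Any j of these fix j positions, leaving (5−j)! ways to fill the rest, and there are C(4,j) ways to pick which j.
By inclusion–exclusion, the number of valid placements is Σ_{j=0}^{4} (−1)^j C(4,j)·(5−j)!.
Computing: 120 − 96 + 36 − 8 + 1 = 53.

53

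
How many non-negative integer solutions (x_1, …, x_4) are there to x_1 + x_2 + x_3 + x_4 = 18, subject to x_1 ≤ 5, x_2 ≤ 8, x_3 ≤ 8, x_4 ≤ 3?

73

Ignoring the caps, the number of non-negative solutions to x_1+…+x_4 = 18 is C(21,3) = 1330.
Subtract solutions that violate a single cap (substitute x_i' = x_i − (cap_i+1)): x_1 ≥ 6 gives C(15,3) = 455; x_2 ≥ 9 gives C(12,3) = 220; x_3 ≥ 9 gives C(12,3) = 220; x_4 ≥ 4 gives C(17,3) = 680. Together 1575.
Add back pairs where two caps are both exceeded: 20 + 20 + 165 + 1 + 56 + 56 = 318.
By inclusion–exclusion the count is 1330 − 1575 + 318 = 73.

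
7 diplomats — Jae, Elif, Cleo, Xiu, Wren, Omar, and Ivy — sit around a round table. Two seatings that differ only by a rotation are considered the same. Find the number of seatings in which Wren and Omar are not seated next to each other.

480

Without the restriction there are (6)! = 720 seatings.
Those with Wren next to Omar: fuse the pair into one unit and seat 6 units around a circle — 2·(5)! = 240.
Subtracting, 720 − 240 = 480.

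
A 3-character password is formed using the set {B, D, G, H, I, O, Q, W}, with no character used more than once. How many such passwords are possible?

336

With no repetition, fill the 3 characters in order: 8 choices, then 7, down to 6.
8 × 7 × 6 = 336.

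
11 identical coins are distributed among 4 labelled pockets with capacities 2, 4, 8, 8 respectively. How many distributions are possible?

115

Without the upper bounds there are C(14,3) = 364 ways to split 11 among 4 pockets.
Subtract solutions that violate a single cap (substitute x_i' = x_i − (cap_i+1)): x_1 ≥ 3 gives C(11,3) = 165; x_2 ≥ 5 gives C(9,3) = 84; x_3 ≥ 9 gives C(5,3) = 10; x_4 ≥ 9 gives C(5,3) = 10. Together 269.
Add back pairs where two caps are both exceeded: 20 + 0 + 0 + 0 + 0 + 0 = 20.
By inclusion–exclusion the count is 364 − 269 + 20 = 115.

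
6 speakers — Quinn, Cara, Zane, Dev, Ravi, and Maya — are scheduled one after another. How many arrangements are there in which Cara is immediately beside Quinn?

Place the 4 others and the Cara-Quinn pair as 5 objects in a line; the pair has 2 internal arrangements.
That gives 2 × 5! = 2 × 120 = 240.

240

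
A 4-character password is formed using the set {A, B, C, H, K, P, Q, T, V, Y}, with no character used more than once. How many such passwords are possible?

With no repetition, fill the 4 characters in order: 10 choices, then 9, down to 7.
That product is 10 × 9 × 8 × 7 = 5040.

5040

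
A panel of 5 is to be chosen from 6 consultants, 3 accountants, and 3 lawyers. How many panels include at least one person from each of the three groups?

Unrestricted: C(12,5) = 792 ways to pick any 5 of the 12.
Selections missing a whole group: no consultants → C(6,5) = 6; no accountants → C(9,5) = 126; no lawyers → C(9,5) = 126.
Add back selections omitting two groups (i.e. drawn from a single group): C(6,5) + C(3,5) + C(3,5) = 6.
By inclusion–exclusion: 792 − 258 + 6 = 540.

540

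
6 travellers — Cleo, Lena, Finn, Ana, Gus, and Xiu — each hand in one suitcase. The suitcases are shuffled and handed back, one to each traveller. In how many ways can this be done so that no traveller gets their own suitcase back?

This is the derangement count D_6: permutations of 6 items with no fixed point.
By inclusion–exclusion this is Σ_{j=0}^{6} (−1)^j C(6,j)·(6−j)!.
Computing: 720 − 720 + 360 − 120 + 30 − 6 + 1 = 265.

265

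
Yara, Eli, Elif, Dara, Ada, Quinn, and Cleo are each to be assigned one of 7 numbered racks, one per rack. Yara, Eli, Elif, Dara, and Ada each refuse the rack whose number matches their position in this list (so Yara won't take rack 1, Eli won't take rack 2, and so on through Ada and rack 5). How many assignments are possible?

Let Aᵢ (for 1 ≤ i ≤ 5) be the placements that put person i in their forbidden rack. Any j of these fix j positions, leaving (7−j)! ways to fill the rest, and there are C(5,j) ways to pick which j.
By inclusion–exclusion, the number of valid placements is Σ_{j=0}^{5} (−1)^j C(5,j)·(7−j)!.
Computing: 5040 − 3600 + 1200 − 240 + 30 − 2 = 2428.

2428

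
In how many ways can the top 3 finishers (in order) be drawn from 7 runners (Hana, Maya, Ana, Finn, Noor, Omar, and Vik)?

This is an ordered selection of 3 from 7: P(7,3).
That gives 7 × 6 × 5 = 210.

210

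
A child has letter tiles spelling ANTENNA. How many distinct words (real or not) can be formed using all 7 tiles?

Letter multiplicities in ANTENNA: A×2, E×1, N×3, T×1.
So there are 7! / (3!·2!) = 420 distinguishable arrangements.

420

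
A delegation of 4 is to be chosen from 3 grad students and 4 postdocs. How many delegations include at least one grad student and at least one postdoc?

Total 4-person selections from all 7: C(7,4) = 35.
Subtract selections that omit an entire group: no grad students → C(4,4) = 1; no postdocs → C(3,4) = 0.
Both groups omitted at once is impossible, so 35 − 1 = 34.

34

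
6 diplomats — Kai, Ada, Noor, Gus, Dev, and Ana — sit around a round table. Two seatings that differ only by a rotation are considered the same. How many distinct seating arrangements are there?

120

Fix one person's seat to break rotational symmetry; the remaining 5 people can be arranged in (5)! = 120 ways.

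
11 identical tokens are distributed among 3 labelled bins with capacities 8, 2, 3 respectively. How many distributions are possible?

6

Without the upper bounds there are C(13,2) = 78 ways to split 11 among 3 bins.
Subtract solutions that violate a single cap (substitute x_i' = x_i − (cap_i+1)): x_1 ≥ 9 gives C(4,2) = 6; x_2 ≥ 3 gives C(10,2) = 45; x_3 ≥ 4 gives C(9,2) = 36. Together 87.
Add back pairs where two caps are both exceeded: 0 + 0 + 15 = 15.
By inclusion–exclusion the count is 78 − 87 + 15 = 6.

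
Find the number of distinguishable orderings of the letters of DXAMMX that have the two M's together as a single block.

Treat the 2 copies of M as a single block. The multiset to arrange is then {MM, A, D, X, X}, 5 items in all.
That gives (5)!/(2!) = 60 arrangements.

60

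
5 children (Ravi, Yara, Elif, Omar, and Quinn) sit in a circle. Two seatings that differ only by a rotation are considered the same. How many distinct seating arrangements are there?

Fix one person's seat to break rotational symmetry; the remaining 4 people can be arranged in (4)! = 24 ways.

24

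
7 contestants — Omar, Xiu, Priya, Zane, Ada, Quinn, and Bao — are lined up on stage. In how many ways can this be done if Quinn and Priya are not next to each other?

3600

Of the 7! = 5040 arrangements, those with Quinn and Priya adjacent number 2 × 6! = 1440 (treat the pair as a block with 2 internal orders).
So 5040 − 1440 = 3600 arrangements keep them apart.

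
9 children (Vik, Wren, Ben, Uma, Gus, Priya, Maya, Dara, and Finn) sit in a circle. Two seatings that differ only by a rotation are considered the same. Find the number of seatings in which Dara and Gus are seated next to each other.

Glue Dara and Gus into a block (2 internal orders). Seating 8 units around a circle gives (7)! arrangements.
So 2 × (7)! = 2 × 5040 = 10080.

10080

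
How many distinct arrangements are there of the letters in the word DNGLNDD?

420

The 7 letters of DNGLNDD have repeats: D appearing 3 times and N appearing twice.
The number of distinct arrangements is 7!/(3!·2!) = 5040/12 = 420.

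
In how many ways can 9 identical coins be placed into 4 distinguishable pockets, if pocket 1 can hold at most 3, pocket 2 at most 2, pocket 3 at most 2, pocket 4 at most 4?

10

Without the upper bounds there are C(12,3) = 220 ways to split 9 among 4 pockets.
Subtract solutions that violate a single cap (substitute x_i' = x_i − (cap_i+1)): x_1 ≥ 4 gives C(8,3) = 56; x_2 ≥ 3 gives C(9,3) = 84; x_3 ≥ 3 gives C(9,3) = 84; x_4 ≥ 5 gives C(7,3) = 35. Together 259.
Add back pairs where two caps are both exceeded: 10 + 10 + 1 + 20 + 4 + 4 = 49.
By inclusion–exclusion the count is 220 − 259 + 49 = 10.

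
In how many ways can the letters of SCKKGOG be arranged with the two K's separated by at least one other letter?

There are 7!/(2!·2!) = 1260 arrangements of SCKKGOG in total.
Arrangements with the K's together: treat KK as one letter, giving (6)!/(2!) = 360.
Subtracting, 1260 − 360 = 900 arrangements keep the K's apart.

900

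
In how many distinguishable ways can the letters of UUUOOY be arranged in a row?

Letter multiplicities in UUUOOY: O×2, U×3, Y×1.
The number of distinct arrangements is 6!/(3!·2!) = 720/12 = 60.

60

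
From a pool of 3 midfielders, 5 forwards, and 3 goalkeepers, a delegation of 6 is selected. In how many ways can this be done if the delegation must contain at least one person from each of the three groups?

405

Unrestricted: C(11,6) = 462 ways to pick any 6 of the 11.
Subtract selections that omit an entire group: no midfielders → C(8,6) = 28; no forwards → C(6,6) = 1; no goalkeepers → C(8,6) = 28.
Add back selections omitting two groups (i.e. drawn from a single group): C(3,6) + C(5,6) + C(3,6) = 0.
By inclusion–exclusion: 462 − 57 + 0 = 405.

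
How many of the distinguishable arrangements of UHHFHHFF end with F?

With the last slot taken by F, it remains to arrange the other 7 letters (UHHHHFF).
Those 7 letters have F appearing twice and H appearing 4 times, giving (7)!/(4!·2!) = 105.

105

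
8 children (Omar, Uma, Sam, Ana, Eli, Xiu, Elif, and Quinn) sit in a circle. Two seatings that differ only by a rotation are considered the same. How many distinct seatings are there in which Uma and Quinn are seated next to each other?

Treat {Uma, Quinn} as one unit (2 internal orders) and seat the resulting 7 units around the table: (6)! circular arrangements.
So 2 × (6)! = 2 × 720 = 1440.

1440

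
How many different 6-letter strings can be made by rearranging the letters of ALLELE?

The 6 letters of ALLELE have repeats: E appearing twice and L appearing 3 times.
Dividing 6! = 720 by 3!·2! = 12 for the repeated letters gives 60.

60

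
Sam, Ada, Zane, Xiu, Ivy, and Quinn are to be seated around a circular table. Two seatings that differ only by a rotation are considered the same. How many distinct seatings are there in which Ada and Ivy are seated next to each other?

48

Treat {Ada, Ivy} as one unit (2 internal orders) and seat the resulting 5 units around the table: (4)! circular arrangements.
So 2 × (4)! = 2 × 24 = 48.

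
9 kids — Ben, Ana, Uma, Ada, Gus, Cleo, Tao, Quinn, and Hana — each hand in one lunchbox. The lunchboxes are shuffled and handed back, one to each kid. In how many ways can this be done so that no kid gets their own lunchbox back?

Let Aᵢ be the assignments in which kid i gets their own lunchbox. We want the size of the complement of A₁∪…∪A_9.
By inclusion–exclusion this is Σ_{j=0}^{9} (−1)^j C(9,j)·(9−j)!.
Computing: 362880 − 362880 + 181440 − 60480 + 15120 − 3024 + 504 − 72 + 9 − 1 = 133496.

133496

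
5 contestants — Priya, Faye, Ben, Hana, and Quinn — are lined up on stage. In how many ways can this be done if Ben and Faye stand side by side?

48

Place the 3 others and the Ben-Faye pair as 4 objects in a line; the pair has 2 internal arrangements.
So the count is 2·(4)! = 48.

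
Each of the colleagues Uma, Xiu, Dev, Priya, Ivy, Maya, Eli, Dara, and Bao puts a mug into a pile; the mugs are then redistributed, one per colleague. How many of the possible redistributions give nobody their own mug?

This is the derangement count D_9: permutations of 9 items with no fixed point.
By inclusion–exclusion this is Σ_{j=0}^{9} (−1)^j C(9,j)·(9−j)!.
Computing: 362880 − 362880 + 181440 − 60480 + 15120 − 3024 + 504 − 72 + 9 − 1 = 133496.

133496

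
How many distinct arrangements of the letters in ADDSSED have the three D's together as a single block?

60

Treat the 3 copies of D as a single block. The multiset to arrange is then {DDD, A, E, S, S}, 5 items in all.
That gives (5)!/(2!) = 60 arrangements.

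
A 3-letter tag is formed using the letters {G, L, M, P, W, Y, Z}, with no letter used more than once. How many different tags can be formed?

210

With no repetition, fill the 3 letters in order: 7 choices, then 6, down to 5.
7 × 6 × 5 = 210.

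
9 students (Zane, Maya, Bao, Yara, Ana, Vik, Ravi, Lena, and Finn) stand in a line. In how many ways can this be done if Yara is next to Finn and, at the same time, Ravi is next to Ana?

20160

Treat {Yara,Finn} as one block (2 orders) and {Ravi,Ana} as another (2 orders).
That leaves 7 units to arrange: 2 × 2 × 7! = 4 × 5040 = 20160.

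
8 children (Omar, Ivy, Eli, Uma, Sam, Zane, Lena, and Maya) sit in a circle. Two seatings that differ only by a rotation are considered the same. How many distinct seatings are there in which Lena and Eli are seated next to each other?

Treat {Lena, Eli} as one unit (2 internal orders) and seat the resulting 7 units around the table: (6)! circular arrangements.
So 2 × (6)! = 2 × 720 = 1440.

1440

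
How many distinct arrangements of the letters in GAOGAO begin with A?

30

Fix A in the first position and arrange the remaining 5 letters.
Those 5 letters have G appearing twice and O appearing twice, giving (5)!/(2!·2!) = 30.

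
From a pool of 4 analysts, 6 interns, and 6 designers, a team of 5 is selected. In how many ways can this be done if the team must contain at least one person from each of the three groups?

3084

Total 5-person selections from all 16: C(16,5) = 4368.
Selections missing a whole group: no analysts → C(12,5) = 792; no interns → C(10,5) = 252; no designers → C(10,5) = 252.
Add back selections omitting two groups (i.e. drawn from a single group): C(4,5) + C(6,5) + C(6,5) = 12.
By inclusion–exclusion: 4368 − 1296 + 12 = 3084.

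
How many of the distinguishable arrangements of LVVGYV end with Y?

Fix Y in the last position and arrange the remaining 5 letters.
Those 5 letters have V appearing 3 times, giving (5)!/(3!) = 20.

20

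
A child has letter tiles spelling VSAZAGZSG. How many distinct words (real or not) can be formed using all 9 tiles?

22680

Letter multiplicities in VSAZAGZSG: A×2, G×2, S×2, V×1, Z×2.
Dividing 9! = 362880 by 2!·2!·2!·2! = 16 for the repeated letters gives 22680.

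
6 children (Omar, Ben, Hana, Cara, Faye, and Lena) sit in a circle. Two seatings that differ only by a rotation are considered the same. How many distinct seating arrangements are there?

120

Fix one person's seat to break rotational symmetry; the remaining 5 people can be arranged in (5)! = 120 ways.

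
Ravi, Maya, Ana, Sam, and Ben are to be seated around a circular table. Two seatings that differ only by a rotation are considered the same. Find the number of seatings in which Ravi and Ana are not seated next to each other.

All circular seatings of 5 people number (4)! = 24.
Those with Ravi next to Ana: fuse the pair into one unit and seat 4 units around a circle — 2·(3)! = 12.
Subtracting, 24 − 12 = 12.

12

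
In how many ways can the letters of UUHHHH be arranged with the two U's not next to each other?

10

There are 6!/(4!·2!) = 15 arrangements of UUHHHH in total.
Arrangements with the U's together: treat UU as one letter, giving (5)!/(4!) = 5.
Hence 15 − 5 = 10.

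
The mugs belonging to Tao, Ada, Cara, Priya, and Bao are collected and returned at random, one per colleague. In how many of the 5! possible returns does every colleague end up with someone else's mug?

Count assignments avoiding every fixed point. For any j of the 5 colleagues fixed to their own mug, the other 5−j can be arranged in (5−j)! ways.
By inclusion–exclusion this is Σ_{j=0}^{5} (−1)^j C(5,j)·(5−j)!.
Computing: 120 − 120 + 60 − 20 + 5 − 1 = 44.

44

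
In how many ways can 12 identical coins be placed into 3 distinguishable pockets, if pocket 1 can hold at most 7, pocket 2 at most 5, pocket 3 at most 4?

By stars and bars, unrestricted non-negative solutions to x_1+…+x_3 = 12 number C(12+2,2) = 91.
Subtract solutions that violate a single cap (substitute x_i' = x_i − (cap_i+1)): x_1 ≥ 8 gives C(6,2) = 15; x_2 ≥ 6 gives C(8,2) = 28; x_3 ≥ 5 gives C(9,2) = 36. Together 79.
Add back pairs where two caps are both exceeded: 0 + 0 + 3 = 3.
By inclusion–exclusion the count is 91 − 79 + 3 = 15.

15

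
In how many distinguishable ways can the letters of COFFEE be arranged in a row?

The 6 letters of COFFEE have repeats: E appearing twice and F appearing twice.
So there are 6! / (2!·2!) = 180 distinguishable arrangements.

180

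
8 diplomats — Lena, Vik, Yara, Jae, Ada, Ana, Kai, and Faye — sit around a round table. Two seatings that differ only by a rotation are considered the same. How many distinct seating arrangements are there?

5040

Around a circle, 8 distinct people have 8!/8 = (7)! = 5040 rotationally distinct seatings.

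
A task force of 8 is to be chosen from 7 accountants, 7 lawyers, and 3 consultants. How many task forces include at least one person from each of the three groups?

21217

Unrestricted: C(17,8) = 24310 ways to pick any 8 of the 17.
Selections missing a whole group: no accountants → C(10,8) = 45; no lawyers → C(10,8) = 45; no consultants → C(14,8) = 3003.
Add back selections omitting two groups (i.e. drawn from a single group): C(7,8) + C(7,8) + C(3,8) = 0.
By inclusion–exclusion: 24310 − 3093 + 0 = 21217.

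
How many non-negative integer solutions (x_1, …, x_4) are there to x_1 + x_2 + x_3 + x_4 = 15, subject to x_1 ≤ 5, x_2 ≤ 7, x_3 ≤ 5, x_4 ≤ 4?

78

By stars and bars, unrestricted non-negative solutions to x_1+…+x_4 = 15 number C(15+3,3) = 816.
Subtract solutions that violate a single cap (substitute x_i' = x_i − (cap_i+1)): x_1 ≥ 6 gives C(12,3) = 220; x_2 ≥ 8 gives C(10,3) = 120; x_3 ≥ 6 gives C(12,3) = 220; x_4 ≥ 5 gives C(13,3) = 286. Together 846.
Add back pairs where two caps are both exceeded: 4 + 20 + 35 + 4 + 10 + 35 = 108.
By inclusion–exclusion the count is 816 − 846 + 108 = 78.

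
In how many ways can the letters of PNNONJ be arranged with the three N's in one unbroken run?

Treat the 3 copies of N as a single block. The multiset to arrange is then {NNN, J, O, P}, 4 items in all.
All 4 items are distinct, so there are (4)! = 24 arrangements.

24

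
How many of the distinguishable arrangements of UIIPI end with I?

Fix I in the last position and arrange the remaining 4 letters.
Those 4 letters have I appearing twice, giving (4)!/(2!) = 12.

12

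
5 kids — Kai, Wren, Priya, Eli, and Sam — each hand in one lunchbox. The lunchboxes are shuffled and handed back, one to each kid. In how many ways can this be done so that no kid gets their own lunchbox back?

44

Count assignments avoiding every fixed point. For any j of the 5 kids fixed to their own lunchbox, the other 5−j can be arranged in (5−j)! ways.
By inclusion–exclusion this is Σ_{j=0}^{5} (−1)^j C(5,j)·(5−j)!.
Computing: 120 − 120 + 60 − 20 + 5 − 1 = 44.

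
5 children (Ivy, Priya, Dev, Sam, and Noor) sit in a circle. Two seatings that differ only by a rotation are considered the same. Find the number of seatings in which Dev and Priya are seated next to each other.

12

Treat {Dev, Priya} as one unit (2 internal orders) and seat the resulting 4 units around the table: (3)! circular arrangements.
So 2 × (3)! = 2 × 6 = 12.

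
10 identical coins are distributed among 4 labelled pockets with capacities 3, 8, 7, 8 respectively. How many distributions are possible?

184

Ignoring the caps, the number of non-negative solutions to x_1+…+x_4 = 10 is C(13,3) = 286.
Subtract solutions that violate a single cap (substitute x_i' = x_i − (cap_i+1)): x_1 ≥ 4 gives C(9,3) = 84; x_2 ≥ 9 gives C(4,3) = 4; x_3 ≥ 8 gives C(5,3) = 10; x_4 ≥ 9 gives C(4,3) = 4. Together 102.
No two caps can be exceeded simultaneously, so the pair terms are all 0.
By inclusion–exclusion the count is 286 − 102 + 0 = 184.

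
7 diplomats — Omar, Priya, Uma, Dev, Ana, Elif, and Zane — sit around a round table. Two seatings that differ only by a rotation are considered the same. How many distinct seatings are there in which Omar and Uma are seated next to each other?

Glue Omar and Uma into a block (2 internal orders). Seating 6 units around a circle gives (5)! arrangements.
So 2 × (5)! = 2 × 120 = 240.

240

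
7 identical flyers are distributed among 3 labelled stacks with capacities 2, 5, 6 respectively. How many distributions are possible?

Ignoring the caps, the number of non-negative solutions to x_1+…+x_3 = 7 is C(9,2) = 36.
Subtract solutions that violate a single cap (substitute x_i' = x_i − (cap_i+1)): x_1 ≥ 3 gives C(6,2) = 15; x_2 ≥ 6 gives C(3,2) = 3; x_3 ≥ 7 gives C(2,2) = 1. Together 19.
No two caps can be exceeded simultaneously, so the pair terms are all 0.
By inclusion–exclusion the count is 36 − 19 + 0 = 17.

17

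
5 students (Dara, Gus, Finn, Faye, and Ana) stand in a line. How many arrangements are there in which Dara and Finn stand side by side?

48

Treat {Dara, Finn} as a single unit. There are 4 units to order, and the pair itself can be ordered 2 ways.
That gives 2 × 4! = 2 × 24 = 48.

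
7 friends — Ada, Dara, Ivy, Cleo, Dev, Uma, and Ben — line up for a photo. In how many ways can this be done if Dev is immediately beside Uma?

1440

Treat {Dev, Uma} as a single unit. There are 6 units to order, and the pair itself can be ordered 2 ways.
So the count is 2·(6)! = 1440.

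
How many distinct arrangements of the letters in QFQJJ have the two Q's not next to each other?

There are 5!/(2!·2!) = 30 arrangements of QFQJJ in total.
Arrangements with the Q's together: treat QQ as one letter, giving (4)!/(2!) = 12.
Subtracting, 30 − 12 = 18 arrangements keep the Q's apart.

18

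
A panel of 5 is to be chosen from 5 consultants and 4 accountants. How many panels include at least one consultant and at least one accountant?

With no constraint there are C(9,5) = 126 possible selections.
Subtract selections that omit an entire group: no consultants → C(4,5) = 0; no accountants → C(5,5) = 1.
Both groups omitted at once is impossible, so 126 − 1 = 125.

125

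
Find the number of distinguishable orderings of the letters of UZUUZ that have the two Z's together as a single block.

Treat the 2 copies of Z as a single block. The multiset to arrange is then {ZZ, U, U, U}, 4 items in all.
That gives (4)!/(3!) = 4 arrangements.

4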